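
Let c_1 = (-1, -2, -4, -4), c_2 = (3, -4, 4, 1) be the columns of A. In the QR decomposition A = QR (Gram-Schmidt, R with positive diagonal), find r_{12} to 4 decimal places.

c_1 = (-1, -2, -4, -4); ‖c_1‖ = 6.0828, so q_1 = (-0.1644, -0.3288, -0.6576, -0.6576).
r_{12} = q_1·c_2 = -2.4660.

r_{12} = -2.4660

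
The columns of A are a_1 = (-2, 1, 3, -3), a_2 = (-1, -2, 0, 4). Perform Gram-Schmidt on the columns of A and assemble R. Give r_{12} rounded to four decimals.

r_{12} = -2.5022

a_1 = (-2, 1, 3, -3); ‖a_1‖ = 4.7958, so e_1 = (-0.4170, 0.2085, 0.6255, -0.6255).
r_{12} = e_1·a_2 = -2.5022.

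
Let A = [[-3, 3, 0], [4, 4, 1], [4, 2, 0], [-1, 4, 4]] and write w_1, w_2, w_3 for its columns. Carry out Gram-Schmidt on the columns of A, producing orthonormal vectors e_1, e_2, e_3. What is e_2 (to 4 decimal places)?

w_1 = (-3, 4, 4, -1); ‖w_1‖ = 6.4807, so e_1 = (-0.4629, 0.6172, 0.6172, -0.1543).
e_1·w_2 = (-0.4629)·3 + 0.6172·4 + 0.6172·2 + (-0.1543)·4 = 1.6973.
u_2 = w_2 − 1.6973·e_1 = (3.7857, 2.9524, 0.9524, 4.2619).
‖u_2‖ = 6.4899, so e_2 = (0.5833, 0.4549, 0.1467, 0.6567).

e_2 = (0.5833, 0.4549, 0.1467, 0.6567)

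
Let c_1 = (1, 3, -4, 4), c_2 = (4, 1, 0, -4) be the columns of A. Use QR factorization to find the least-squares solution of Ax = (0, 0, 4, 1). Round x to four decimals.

q_1 = c_1/‖c_1‖ = (1, 3, -4, 4)/6.4807 = (0.1543, 0.4629, -0.6172, 0.6172).
r_{12} = q_1·c_2 = -1.3887.
u_2 = c_2 + 1.3887·q_1 = (4.2143, 1.6429, -0.8571, -3.1429).
‖u_2‖ = 5.5742, so q_2 = (0.7560, 0.2947, -0.1538, -0.5638).
Qᵀb = (-1.8516, -1.1789).
Back-substitute: x_2 = -1.1789/5.5742 = -0.2115.
x_1 = (-1.8516 + 1.3887·(-0.2115))/6.4807 = -0.3310.

x = (-0.3310, -0.2115)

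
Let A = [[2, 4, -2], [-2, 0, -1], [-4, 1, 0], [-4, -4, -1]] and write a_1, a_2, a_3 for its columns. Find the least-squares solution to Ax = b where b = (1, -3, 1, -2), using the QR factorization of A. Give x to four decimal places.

q_1 = a_1/‖a_1‖ = (2, -2, -4, -4)/6.3246 = (0.3162, -0.3162, -0.6325, -0.6325).
r_{12} = q_1·a_2 = 3.1623.
u_2 = a_2 − 3.1623·q_1 = (3.0000, 1.0000, 3.0000, -2.0000).
‖u_2‖ = 4.7958, so q_2 = (0.6255, 0.2085, 0.6255, -0.4170).
r_{13} = q_1·a_3 = 0.3162; r_{23} = q_2·a_3 = -1.0426.
u_3 = a_3 − 0.3162·q_1 + 1.0426·q_2 = (-1.4478, -0.6826, 0.8522, -1.2348).
‖u_3‖ = 2.1939, so q_3 = (-0.6599, -0.3111, 0.3884, -0.5628).
Qᵀb = (1.8974, 1.4596, 1.7876).
Back-substitute: x_3 = 1.7876/2.1939 = 0.8148.
x_2 = (1.4596 + 1.0426·0.8148)/4.7958 = 0.4815.
x_1 = (1.8974 − 3.1623·0.4815 − 0.3162·0.8148)/6.3246 = 0.0185.

x = (0.0185, 0.4815, 0.8148)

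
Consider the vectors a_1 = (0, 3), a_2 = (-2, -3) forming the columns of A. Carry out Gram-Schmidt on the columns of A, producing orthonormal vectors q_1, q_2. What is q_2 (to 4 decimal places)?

q_2 = (-1.0000, 0.0000)

a_1 = (0, 3); ‖a_1‖ = 3.0000, so q_1 = (0.0000, 1.0000).
q_1·a_2 = 0.0000·(-2) + 1.0000·(-3) = -3.0000.
u_2 = a_2 + 3.0000·q_1 = (-2.0000, 0.0000).
‖u_2‖ = 2.0000, so q_2 = (-1.0000, 0.0000).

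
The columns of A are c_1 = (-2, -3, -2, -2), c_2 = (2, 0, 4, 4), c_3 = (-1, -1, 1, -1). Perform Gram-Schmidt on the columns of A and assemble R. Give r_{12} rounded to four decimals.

r_{12} = -4.3644

c_1 = (-2, -3, -2, -2); ‖c_1‖ = 4.5826, so e_1 = (-0.4364, -0.6547, -0.4364, -0.4364).
r_{12} = e_1·c_2 = -4.3644.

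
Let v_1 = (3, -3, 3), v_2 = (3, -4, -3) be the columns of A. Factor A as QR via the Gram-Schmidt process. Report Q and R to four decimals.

Q = [[0.5774, 0.3113], [-0.5774, -0.4981], [0.5774, -0.8093]], R = [[5.1962, 2.3094], [0.0000, 5.3541]]

v_1 = (3, -3, 3); ‖v_1‖ = 5.1962, so q_1 = (0.5774, -0.5774, 0.5774).
q_1·v_2 = 0.5774·3 + (-0.5774)·(-4) + 0.5774·(-3) = 2.3094.
u_2 = v_2 − 2.3094·q_1 = (1.6667, -2.6667, -4.3333).
‖u_2‖ = 5.3541, so q_2 = (0.3113, -0.4981, -0.8093).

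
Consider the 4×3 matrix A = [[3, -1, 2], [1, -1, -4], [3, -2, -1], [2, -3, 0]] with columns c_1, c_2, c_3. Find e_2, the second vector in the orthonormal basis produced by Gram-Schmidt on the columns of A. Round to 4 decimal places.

e_2 = (0.5526, -0.1547, 0.0442, -0.8178)

c_1 = (3, 1, 3, 2); ‖c_1‖ = 4.7958, so e_1 = (0.6255, 0.2085, 0.6255, 0.4170).
e_1·c_2 = 0.6255·(-1) + 0.2085·(-1) + 0.6255·(-2) + 0.4170·(-3) = -3.3362.
u_2 = c_2 + 3.3362·e_1 = (1.0870, -0.3043, 0.0870, -1.6087).
‖u_2‖ = 1.9671, so e_2 = (0.5526, -0.1547, 0.0442, -0.8178).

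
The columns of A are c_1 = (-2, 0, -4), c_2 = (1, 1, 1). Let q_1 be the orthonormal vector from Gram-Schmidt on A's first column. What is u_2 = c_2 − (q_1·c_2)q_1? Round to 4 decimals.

c_1 = (-2, 0, -4); ‖c_1‖ = 4.4721, so q_1 = (-0.4472, 0.0000, -0.8944).
q_1·c_2 = (-0.4472)·1 + 0.0000·1 + (-0.8944)·1 = -1.3416.
u_2 = c_2 + 1.3416·q_1 = (0.4000, 1.0000, -0.2000).

u_2 = (0.4000, 1.0000, -0.2000)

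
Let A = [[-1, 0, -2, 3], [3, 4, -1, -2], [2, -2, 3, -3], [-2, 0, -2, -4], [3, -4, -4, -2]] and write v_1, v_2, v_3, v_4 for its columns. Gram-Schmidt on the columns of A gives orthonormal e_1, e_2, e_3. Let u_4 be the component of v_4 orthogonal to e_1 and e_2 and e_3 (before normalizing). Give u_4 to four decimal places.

e_1 = v_1/‖v_1‖ = (-1, 3, 2, -2, 3)/5.1962 = (-0.1925, 0.5774, 0.3849, -0.3849, 0.5774).
r_{12} = e_1·v_2 = -0.7698.
u_2 = v_2 + 0.7698·e_1 = (-0.1481, 4.4444, -1.7037, -0.2963, -3.5556).
‖u_2‖ = 5.9504, so e_2 = (-0.0249, 0.7469, -0.2863, -0.0498, -0.5975).
r_{13} = e_1·v_3 = -0.5774; r_{23} = e_2·v_3 = 0.9336.
u_3 = v_3 + 0.5774·e_1 − 0.9336·e_2 = (-2.0879, -1.3640, 3.4895, -2.1757, -3.1088).
‖u_3‖ = 5.7267, so e_3 = (-0.3646, -0.2382, 0.6093, -0.3799, -0.5429).
r_{14} = e_1·v_4 = -2.5019; r_{24} = e_2·v_4 = 0.6847; r_{34} = e_3·v_4 = 0.1600.
u_4 = v_4 + 2.5019·e_1 − 0.6847·e_2 − 0.1600·e_3 = (2.5939, -1.0288, -1.9385, -4.8681, -0.0596).

u_4 = (2.5939, -1.0288, -1.9385, -4.8681, -0.0596)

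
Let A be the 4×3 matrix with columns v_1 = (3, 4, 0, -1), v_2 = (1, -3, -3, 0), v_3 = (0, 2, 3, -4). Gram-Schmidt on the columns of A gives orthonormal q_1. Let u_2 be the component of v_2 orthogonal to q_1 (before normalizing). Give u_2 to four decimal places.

v_1 = (3, 4, 0, -1); ‖v_1‖ = 5.0990, so q_1 = (0.5883, 0.7845, 0.0000, -0.1961).
q_1·v_2 = 0.5883·1 + 0.7845·(-3) + 0.0000·(-3) + (-0.1961)·0 = -1.7650.
u_2 = v_2 + 1.7650·q_1 = (2.0385, -1.6154, -3.0000, -0.3462).

u_2 = (2.0385, -1.6154, -3.0000, -0.3462)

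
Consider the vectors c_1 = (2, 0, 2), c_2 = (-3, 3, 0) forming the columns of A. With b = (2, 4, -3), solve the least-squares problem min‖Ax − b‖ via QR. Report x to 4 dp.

x = (0.0000, 0.3333)

c_1 = (2, 0, 2); ‖c_1‖ = 2.8284, so q_1 = (0.7071, 0.0000, 0.7071).
q_1·c_2 = 0.7071·(-3) + 0.0000·3 + 0.7071·0 = -2.1213.
u_2 = c_2 + 2.1213·q_1 = (-1.5000, 3.0000, 1.5000).
‖u_2‖ = 3.6742, so q_2 = (-0.4082, 0.8165, 0.4082).
Qᵀb = (-0.7071, 1.2247).
Back-substitute: x_2 = 1.2247/3.6742 = 0.3333.
x_1 = (-0.7071 + 2.1213·0.3333)/2.8284 = 0.0000.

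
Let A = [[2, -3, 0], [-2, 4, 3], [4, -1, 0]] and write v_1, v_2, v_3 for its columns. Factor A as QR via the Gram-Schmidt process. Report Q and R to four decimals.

Q = [[0.4082, -0.4243, 0.8083], [-0.4082, 0.7071, 0.5774], [0.8165, 0.5657, -0.1155]], R = [[4.8990, -3.6742, -1.2247], [0.0000, 3.5355, 2.1213], [0.0000, 0.0000, 1.7321]]

v_1 = (2, -2, 4); ‖v_1‖ = 4.8990, so e_1 = (0.4082, -0.4082, 0.8165).
e_1·v_2 = 0.4082·(-3) + (-0.4082)·4 + 0.8165·(-1) = -3.6742.
u_2 = v_2 + 3.6742·e_1 = (-1.5000, 2.5000, 2.0000).
‖u_2‖ = 3.5355, so e_2 = (-0.4243, 0.7071, 0.5657).
e_1·v_3 = 0.4082·0 + (-0.4082)·3 + 0.8165·0 = -1.2247; e_2·v_3 = (-0.4243)·0 + 0.7071·3 + 0.5657·0 = 2.1213.
u_3 = v_3 + 1.2247·e_1 − 2.1213·e_2 = (1.4000, 1.0000, -0.2000).
‖u_3‖ = 1.7321, so e_3 = (0.8083, 0.5774, -0.1155).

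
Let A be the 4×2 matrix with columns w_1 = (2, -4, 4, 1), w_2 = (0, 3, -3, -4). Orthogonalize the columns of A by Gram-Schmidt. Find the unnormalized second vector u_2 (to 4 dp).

u_2 = (1.5135, -0.0270, 0.0270, -3.2432)

w_1 = (2, -4, 4, 1); ‖w_1‖ = 6.0828, so e_1 = (0.3288, -0.6576, 0.6576, 0.1644).
e_1·w_2 = 0.3288·0 + (-0.6576)·3 + 0.6576·(-3) + 0.1644·(-4) = -4.6032.
u_2 = w_2 + 4.6032·e_1 = (1.5135, -0.0270, 0.0270, -3.2432).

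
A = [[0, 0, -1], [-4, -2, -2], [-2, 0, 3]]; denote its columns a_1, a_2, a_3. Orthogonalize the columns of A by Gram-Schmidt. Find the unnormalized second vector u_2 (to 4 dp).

u_2 = (0.0000, -0.4000, 0.8000)

a_1 = (0, -4, -2); ‖a_1‖ = 4.4721, so e_1 = (0.0000, -0.8944, -0.4472).
e_1·a_2 = 0.0000·0 + (-0.8944)·(-2) + (-0.4472)·0 = 1.7889.
u_2 = a_2 − 1.7889·e_1 = (0.0000, -0.4000, 0.8000).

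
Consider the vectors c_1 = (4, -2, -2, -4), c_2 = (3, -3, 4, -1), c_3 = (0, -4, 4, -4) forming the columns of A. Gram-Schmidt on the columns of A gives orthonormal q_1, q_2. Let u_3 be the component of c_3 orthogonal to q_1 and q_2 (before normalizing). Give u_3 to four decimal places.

c_1 = (4, -2, -2, -4); ‖c_1‖ = 6.3246, so q_1 = (0.6325, -0.3162, -0.3162, -0.6325).
q_1·c_2 = 0.6325·3 + (-0.3162)·(-3) + (-0.3162)·4 + (-0.6325)·(-1) = 2.2136.
u_2 = c_2 − 2.2136·q_1 = (1.6000, -2.3000, 4.7000, 0.4000).
‖u_2‖ = 5.4863, so q_2 = (0.2916, -0.4192, 0.8567, 0.0729).
q_1·c_3 = 0.6325·0 + (-0.3162)·(-4) + (-0.3162)·4 + (-0.6325)·(-4) = 2.5298; q_2·c_3 = 0.2916·0 + (-0.4192)·(-4) + 0.8567·4 + 0.0729·(-4) = 4.8119.
u_3 = c_3 − 2.5298·q_1 − 4.8119·q_2 = (-3.0033, -1.1827, 0.6777, -2.7508).

u_3 = (-3.0033, -1.1827, 0.6777, -2.7508)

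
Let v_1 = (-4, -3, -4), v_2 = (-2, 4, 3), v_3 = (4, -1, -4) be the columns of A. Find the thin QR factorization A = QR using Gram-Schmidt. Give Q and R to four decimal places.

v_1 = (-4, -3, -4); ‖v_1‖ = 6.4031, so e_1 = (-0.6247, -0.4685, -0.6247).
e_1·v_2 = (-0.6247)·(-2) + (-0.4685)·4 + (-0.6247)·3 = -2.4988.
u_2 = v_2 + 2.4988·e_1 = (-3.5610, 2.8293, 1.4390).
‖u_2‖ = 4.7703, so e_2 = (-0.7465, 0.5931, 0.3017).
e_1·v_3 = (-0.6247)·4 + (-0.4685)·(-1) + (-0.6247)·(-4) = 0.4685; e_2·v_3 = (-0.7465)·4 + 0.5931·(-1) + 0.3017·(-4) = -4.7857.
u_3 = v_3 − 0.4685·e_1 + 4.7857·e_2 = (0.7203, 2.0579, -2.2637).
‖u_3‖ = 3.1429, so e_3 = (0.2292, 0.6548, -0.7202).

Q = [[-0.6247, -0.7465, 0.2292], [-0.4685, 0.5931, 0.6548], [-0.6247, 0.3017, -0.7202]], R = [[6.4031, -2.4988, 0.4685], [0.0000, 4.7703, -4.7857], [0.0000, 0.0000, 3.1429]]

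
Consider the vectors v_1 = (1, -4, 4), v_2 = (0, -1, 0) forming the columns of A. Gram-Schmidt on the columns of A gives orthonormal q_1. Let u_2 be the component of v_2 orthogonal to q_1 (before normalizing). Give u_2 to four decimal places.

u_2 = (-0.1212, -0.5152, -0.4848)

q_1 = v_1/‖v_1‖ = (1, -4, 4)/5.7446 = (0.1741, -0.6963, 0.6963).
r_{12} = q_1·v_2 = 0.6963.
u_2 = v_2 − 0.6963·q_1 = (-0.1212, -0.5152, -0.4848).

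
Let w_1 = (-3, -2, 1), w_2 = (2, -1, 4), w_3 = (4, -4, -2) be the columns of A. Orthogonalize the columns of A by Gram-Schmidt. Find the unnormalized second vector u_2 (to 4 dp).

w_1 = (-3, -2, 1); ‖w_1‖ = 3.7417, so e_1 = (-0.8018, -0.5345, 0.2673).
e_1·w_2 = (-0.8018)·2 + (-0.5345)·(-1) + 0.2673·4 = 0.0000.
u_2 = w_2 + 0.0000·e_1 = (2.0000, -1.0000, 4.0000).

u_2 = (2.0000, -1.0000, 4.0000)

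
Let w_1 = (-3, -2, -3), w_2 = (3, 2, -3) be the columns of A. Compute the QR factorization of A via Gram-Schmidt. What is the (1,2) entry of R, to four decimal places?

r_{12} = -0.8528

w_1 = (-3, -2, -3); ‖w_1‖ = 4.6904, so e_1 = (-0.6396, -0.4264, -0.6396).
r_{12} = e_1·w_2 = -0.8528.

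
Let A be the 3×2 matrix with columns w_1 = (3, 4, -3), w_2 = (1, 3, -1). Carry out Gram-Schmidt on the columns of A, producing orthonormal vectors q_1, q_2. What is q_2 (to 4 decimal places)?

w_1 = (3, 4, -3); ‖w_1‖ = 5.8310, so q_1 = (0.5145, 0.6860, -0.5145).
q_1·w_2 = 0.5145·1 + 0.6860·3 + (-0.5145)·(-1) = 3.0870.
u_2 = w_2 − 3.0870·q_1 = (-0.5882, 0.8824, 0.5882).
‖u_2‖ = 1.2127, so q_2 = (-0.4851, 0.7276, 0.4851).

q_2 = (-0.4851, 0.7276, 0.4851)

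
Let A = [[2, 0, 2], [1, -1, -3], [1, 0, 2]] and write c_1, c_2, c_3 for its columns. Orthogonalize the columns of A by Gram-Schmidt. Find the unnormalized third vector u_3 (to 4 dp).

u_3 = (-0.4000, 0.0000, 0.8000)

c_1 = (2, 1, 1); ‖c_1‖ = 2.4495, so q_1 = (0.8165, 0.4082, 0.4082).
q_1·c_2 = 0.8165·0 + 0.4082·(-1) + 0.4082·0 = -0.4082.
u_2 = c_2 + 0.4082·q_1 = (0.3333, -0.8333, 0.1667).
‖u_2‖ = 0.9129, so q_2 = (0.3651, -0.9129, 0.1826).
q_1·c_3 = 0.8165·2 + 0.4082·(-3) + 0.4082·2 = 1.2247; q_2·c_3 = 0.3651·2 + (-0.9129)·(-3) + 0.1826·2 = 3.8341.
u_3 = c_3 − 1.2247·q_1 − 3.8341·q_2 = (-0.4000, 0.0000, 0.8000).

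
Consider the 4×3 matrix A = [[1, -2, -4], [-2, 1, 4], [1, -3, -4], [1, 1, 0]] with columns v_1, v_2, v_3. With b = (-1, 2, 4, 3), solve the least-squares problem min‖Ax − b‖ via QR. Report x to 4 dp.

e_1 = v_1/‖v_1‖ = (1, -2, 1, 1)/2.6458 = (0.3780, -0.7559, 0.3780, 0.3780).
r_{12} = e_1·v_2 = -2.2678.
u_2 = v_2 + 2.2678·e_1 = (-1.1429, -0.7143, -2.1429, 1.8571).
‖u_2‖ = 3.1396, so e_2 = (-0.3640, -0.2275, -0.6825, 0.5915).
r_{13} = e_1·v_3 = -6.0474; r_{23} = e_2·v_3 = 3.2761.
u_3 = v_3 + 6.0474·e_1 − 3.2761·e_2 = (-0.5217, 0.1739, 0.5217, 0.3478).
‖u_3‖ = 0.8341, so e_3 = (-0.6255, 0.2085, 0.6255, 0.4170).
Qᵀb = (0.7559, -1.0465, 4.7958).
Back-substitute: x_3 = 4.7958/0.8341 = 5.7500.
x_2 = (-1.0465 − 3.2761·5.7500)/3.1396 = -6.3333.
x_1 = (0.7559 + 2.2678·(-6.3333) + 6.0474·5.7500)/2.6458 = 8.0000.

x = (8.0000, -6.3333, 5.7500)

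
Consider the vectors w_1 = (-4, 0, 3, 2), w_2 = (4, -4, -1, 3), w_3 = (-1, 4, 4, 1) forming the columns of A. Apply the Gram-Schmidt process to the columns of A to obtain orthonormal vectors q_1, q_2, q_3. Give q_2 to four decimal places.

q_2 = (0.3669, -0.6651, 0.0573, 0.6479)

w_1 = (-4, 0, 3, 2); ‖w_1‖ = 5.3852, so q_1 = (-0.7428, 0.0000, 0.5571, 0.3714).
q_1·w_2 = (-0.7428)·4 + 0.0000·(-4) + 0.5571·(-1) + 0.3714·3 = -2.4140.
u_2 = w_2 + 2.4140·q_1 = (2.2069, -4.0000, 0.3448, 3.8966).
‖u_2‖ = 6.0144, so q_2 = (0.3669, -0.6651, 0.0573, 0.6479).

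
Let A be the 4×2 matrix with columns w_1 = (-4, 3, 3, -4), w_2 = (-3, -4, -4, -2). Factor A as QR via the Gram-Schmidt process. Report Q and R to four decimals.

w_1 = (-4, 3, 3, -4); ‖w_1‖ = 7.0711, so q_1 = (-0.5657, 0.4243, 0.4243, -0.5657).
q_1·w_2 = (-0.5657)·(-3) + 0.4243·(-4) + 0.4243·(-4) + (-0.5657)·(-2) = -0.5657.
u_2 = w_2 + 0.5657·q_1 = (-3.3200, -3.7600, -3.7600, -2.3200).
‖u_2‖ = 6.6843, so q_2 = (-0.4967, -0.5625, -0.5625, -0.3471).

Q = [[-0.5657, -0.4967], [0.4243, -0.5625], [0.4243, -0.5625], [-0.5657, -0.3471]], R = [[7.0711, -0.5657], [0.0000, 6.6843]]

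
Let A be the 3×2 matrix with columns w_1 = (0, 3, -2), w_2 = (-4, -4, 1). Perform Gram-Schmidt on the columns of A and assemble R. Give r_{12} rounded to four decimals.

r_{12} = -3.8829

w_1 = (0, 3, -2); ‖w_1‖ = 3.6056, so e_1 = (0.0000, 0.8321, -0.5547).
r_{12} = e_1·w_2 = -3.8829.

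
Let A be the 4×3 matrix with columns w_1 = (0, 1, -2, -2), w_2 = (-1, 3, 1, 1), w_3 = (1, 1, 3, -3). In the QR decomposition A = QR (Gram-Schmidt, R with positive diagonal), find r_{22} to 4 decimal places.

r_{22} = 3.4480

w_1 = (0, 1, -2, -2); ‖w_1‖ = 3.0000, so q_1 = (0.0000, 0.3333, -0.6667, -0.6667).
q_1·w_2 = 0.0000·(-1) + 0.3333·3 + (-0.6667)·1 + (-0.6667)·1 = -0.3333.
u_2 = w_2 + 0.3333·q_1 = (-1.0000, 3.1111, 0.7778, 0.7778).
r_{22} = ‖u_2‖ = 3.4480.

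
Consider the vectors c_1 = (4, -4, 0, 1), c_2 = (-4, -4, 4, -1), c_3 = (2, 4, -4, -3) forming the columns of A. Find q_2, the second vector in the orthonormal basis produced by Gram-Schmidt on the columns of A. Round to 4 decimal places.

q_2 = (-0.5543, -0.5889, 0.5716, -0.1386)

c_1 = (4, -4, 0, 1); ‖c_1‖ = 5.7446, so q_1 = (0.6963, -0.6963, 0.0000, 0.1741).
q_1·c_2 = 0.6963·(-4) + (-0.6963)·(-4) + 0.0000·4 + 0.1741·(-1) = -0.1741.
u_2 = c_2 + 0.1741·q_1 = (-3.8788, -4.1212, 4.0000, -0.9697).
‖u_2‖ = 6.9978, so q_2 = (-0.5543, -0.5889, 0.5716, -0.1386).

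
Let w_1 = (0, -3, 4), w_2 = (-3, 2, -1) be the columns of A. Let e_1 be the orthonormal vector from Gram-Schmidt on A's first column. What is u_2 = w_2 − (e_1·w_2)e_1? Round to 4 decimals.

e_1 = w_1/‖w_1‖ = (0, -3, 4)/5.0000 = (0.0000, -0.6000, 0.8000).
r_{12} = e_1·w_2 = -2.0000.
u_2 = w_2 + 2.0000·e_1 = (-3.0000, 0.8000, 0.6000).

u_2 = (-3.0000, 0.8000, 0.6000)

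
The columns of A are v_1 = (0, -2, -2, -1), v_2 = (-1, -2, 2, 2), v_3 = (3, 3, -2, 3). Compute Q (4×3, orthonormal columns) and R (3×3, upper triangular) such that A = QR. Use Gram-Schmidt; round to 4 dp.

Q = [[0.0000, -0.2822, 0.4910], [-0.6667, -0.6899, 0.0646], [-0.6667, 0.4390, -0.4393], [-0.3333, 0.5017, 0.7495]], R = [[3.0000, -0.6667, -1.6667], [0.0000, 3.5434, -2.2891], [0.0000, 0.0000, 4.7940]]

v_1 = (0, -2, -2, -1); ‖v_1‖ = 3.0000, so q_1 = (0.0000, -0.6667, -0.6667, -0.3333).
q_1·v_2 = 0.0000·(-1) + (-0.6667)·(-2) + (-0.6667)·2 + (-0.3333)·2 = -0.6667.
u_2 = v_2 + 0.6667·q_1 = (-1.0000, -2.4444, 1.5556, 1.7778).
‖u_2‖ = 3.5434, so q_2 = (-0.2822, -0.6899, 0.4390, 0.5017).
q_1·v_3 = 0.0000·3 + (-0.6667)·3 + (-0.6667)·(-2) + (-0.3333)·3 = -1.6667; q_2·v_3 = (-0.2822)·3 + (-0.6899)·3 + 0.4390·(-2) + 0.5017·3 = -2.2891.
u_3 = v_3 + 1.6667·q_1 + 2.2891·q_2 = (2.3540, 0.3097, -2.1062, 3.5929).
‖u_3‖ = 4.7940, so q_3 = (0.4910, 0.0646, -0.4393, 0.7495).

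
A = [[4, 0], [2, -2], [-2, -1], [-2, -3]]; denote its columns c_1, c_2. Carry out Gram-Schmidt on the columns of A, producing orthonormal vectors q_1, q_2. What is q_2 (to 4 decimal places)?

c_1 = (4, 2, -2, -2); ‖c_1‖ = 5.2915, so q_1 = (0.7559, 0.3780, -0.3780, -0.3780).
q_1·c_2 = 0.7559·0 + 0.3780·(-2) + (-0.3780)·(-1) + (-0.3780)·(-3) = 0.7559.
u_2 = c_2 − 0.7559·q_1 = (-0.5714, -2.2857, -0.7143, -2.7143).
‖u_2‖ = 3.6645, so q_2 = (-0.1559, -0.6237, -0.1949, -0.7407).

q_2 = (-0.1559, -0.6237, -0.1949, -0.7407)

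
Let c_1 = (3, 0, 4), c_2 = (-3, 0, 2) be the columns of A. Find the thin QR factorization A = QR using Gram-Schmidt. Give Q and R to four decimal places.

c_1 = (3, 0, 4); ‖c_1‖ = 5.0000, so e_1 = (0.6000, 0.0000, 0.8000).
e_1·c_2 = 0.6000·(-3) + 0.0000·0 + 0.8000·2 = -0.2000.
u_2 = c_2 + 0.2000·e_1 = (-2.8800, 0.0000, 2.1600).
‖u_2‖ = 3.6000, so e_2 = (-0.8000, 0.0000, 0.6000).

Q = [[0.6000, -0.8000], [0.0000, 0.0000], [0.8000, 0.6000]], R = [[5.0000, -0.2000], [0.0000, 3.6000]]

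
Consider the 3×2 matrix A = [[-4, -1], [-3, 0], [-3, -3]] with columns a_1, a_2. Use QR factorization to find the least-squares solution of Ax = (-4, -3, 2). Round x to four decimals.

x = (1.2632, -1.8421)

a_1 = (-4, -3, -3); ‖a_1‖ = 5.8310, so q_1 = (-0.6860, -0.5145, -0.5145).
q_1·a_2 = (-0.6860)·(-1) + (-0.5145)·0 + (-0.5145)·(-3) = 2.2295.
u_2 = a_2 − 2.2295·q_1 = (0.5294, 1.1471, -1.8529).
‖u_2‖ = 2.2426, so q_2 = (0.2361, 0.5115, -0.8262).
Qᵀb = (3.2585, -4.1312).
Back-substitute: x_2 = -4.1312/2.2426 = -1.8421.
x_1 = (3.2585 − 2.2295·(-1.8421))/5.8310 = 1.2632.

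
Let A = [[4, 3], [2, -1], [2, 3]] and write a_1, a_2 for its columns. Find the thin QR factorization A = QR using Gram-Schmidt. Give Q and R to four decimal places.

a_1 = (4, 2, 2); ‖a_1‖ = 4.8990, so q_1 = (0.8165, 0.4082, 0.4082).
q_1·a_2 = 0.8165·3 + 0.4082·(-1) + 0.4082·3 = 3.2660.
u_2 = a_2 − 3.2660·q_1 = (0.3333, -2.3333, 1.6667).
‖u_2‖ = 2.8868, so q_2 = (0.1155, -0.8083, 0.5774).

Q = [[0.8165, 0.1155], [0.4082, -0.8083], [0.4082, 0.5774]], R = [[4.8990, 3.2660], [0.0000, 2.8868]]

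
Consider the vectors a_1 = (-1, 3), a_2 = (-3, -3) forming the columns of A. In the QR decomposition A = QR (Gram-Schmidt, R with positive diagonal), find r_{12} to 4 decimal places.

a_1 = (-1, 3); ‖a_1‖ = 3.1623, so e_1 = (-0.3162, 0.9487).
r_{12} = e_1·a_2 = -1.8974.

r_{12} = -1.8974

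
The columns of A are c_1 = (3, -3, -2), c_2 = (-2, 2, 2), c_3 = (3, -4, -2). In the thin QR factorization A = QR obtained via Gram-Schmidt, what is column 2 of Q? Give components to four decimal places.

c_1 = (3, -3, -2); ‖c_1‖ = 4.6904, so q_1 = (0.6396, -0.6396, -0.4264).
q_1·c_2 = 0.6396·(-2) + (-0.6396)·2 + (-0.4264)·2 = -3.4112.
u_2 = c_2 + 3.4112·q_1 = (0.1818, -0.1818, 0.5455).
‖u_2‖ = 0.6030, so q_2 = (0.3015, -0.3015, 0.9045).

q_2 = (0.3015, -0.3015, 0.9045)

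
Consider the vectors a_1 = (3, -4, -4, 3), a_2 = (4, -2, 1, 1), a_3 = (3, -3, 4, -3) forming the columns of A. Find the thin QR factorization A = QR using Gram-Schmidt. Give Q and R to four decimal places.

Q = [[0.4243, 0.7439, -0.1940], [-0.5657, -0.1249, -0.7044], [-0.5657, 0.6555, 0.0481], [0.4243, -0.0364, -0.6811]], R = [[7.0711, 2.6870, -0.5657], [0.0000, 3.8445, 5.3375], [0.0000, 0.0000, 3.7671]]

q_1 = a_1/‖a_1‖ = (3, -4, -4, 3)/7.0711 = (0.4243, -0.5657, -0.5657, 0.4243).
r_{12} = q_1·a_2 = 2.6870.
u_2 = a_2 − 2.6870·q_1 = (2.8600, -0.4800, 2.5200, -0.1400).
‖u_2‖ = 3.8445, so q_2 = (0.7439, -0.1249, 0.6555, -0.0364).
r_{13} = q_1·a_3 = -0.5657; r_{23} = q_2·a_3 = 5.3375.
u_3 = a_3 + 0.5657·q_1 − 5.3375·q_2 = (-0.7307, -2.6536, 0.1813, -2.5656).
‖u_3‖ = 3.7671, so q_3 = (-0.1940, -0.7044, 0.0481, -0.6811).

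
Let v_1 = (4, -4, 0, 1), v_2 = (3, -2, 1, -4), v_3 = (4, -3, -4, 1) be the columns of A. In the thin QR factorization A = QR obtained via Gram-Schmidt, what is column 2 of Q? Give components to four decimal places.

v_1 = (4, -4, 0, 1); ‖v_1‖ = 5.7446, so e_1 = (0.6963, -0.6963, 0.0000, 0.1741).
e_1·v_2 = 0.6963·3 + (-0.6963)·(-2) + 0.0000·1 + 0.1741·(-4) = 2.7852.
u_2 = v_2 − 2.7852·e_1 = (1.0606, -0.0606, 1.0000, -4.4848).
‖u_2‖ = 4.7162, so e_2 = (0.2249, -0.0129, 0.2120, -0.9509).

e_2 = (0.2249, -0.0129, 0.2120, -0.9509)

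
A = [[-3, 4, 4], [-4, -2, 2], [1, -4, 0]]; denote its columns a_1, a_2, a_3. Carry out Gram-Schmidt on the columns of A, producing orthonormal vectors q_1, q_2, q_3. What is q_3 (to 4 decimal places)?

a_1 = (-3, -4, 1); ‖a_1‖ = 5.0990, so q_1 = (-0.5883, -0.7845, 0.1961).
q_1·a_2 = (-0.5883)·4 + (-0.7845)·(-2) + 0.1961·(-4) = -1.5689.
u_2 = a_2 + 1.5689·q_1 = (3.0769, -3.2308, -3.6923).
‖u_2‖ = 5.7912, so q_2 = (0.5313, -0.5579, -0.6376).
q_1·a_3 = (-0.5883)·4 + (-0.7845)·2 + 0.1961·0 = -3.9223; q_2·a_3 = 0.5313·4 + (-0.5579)·2 + (-0.6376)·0 = 1.0095.
u_3 = a_3 + 3.9223·q_1 − 1.0095·q_2 = (1.1560, -0.5138, 1.4128).
‖u_3‖ = 1.8964, so q_3 = (0.6096, -0.2709, 0.7450).

q_3 = (0.6096, -0.2709, 0.7450)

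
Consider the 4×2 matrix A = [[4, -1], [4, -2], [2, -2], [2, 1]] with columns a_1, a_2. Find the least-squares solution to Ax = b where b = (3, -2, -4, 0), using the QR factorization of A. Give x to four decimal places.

x = (0.4216, 1.4902)

a_1 = (4, 4, 2, 2); ‖a_1‖ = 6.3246, so e_1 = (0.6325, 0.6325, 0.3162, 0.3162).
e_1·a_2 = 0.6325·(-1) + 0.6325·(-2) + 0.3162·(-2) + 0.3162·1 = -2.2136.
u_2 = a_2 + 2.2136·e_1 = (0.4000, -0.6000, -1.3000, 1.7000).
‖u_2‖ = 2.2583, so e_2 = (0.1771, -0.2657, -0.5756, 0.7528).
Qᵀb = (-0.6325, 3.3653).
Back-substitute: x_2 = 3.3653/2.2583 = 1.4902.
x_1 = (-0.6325 + 2.2136·1.4902)/6.3246 = 0.4216.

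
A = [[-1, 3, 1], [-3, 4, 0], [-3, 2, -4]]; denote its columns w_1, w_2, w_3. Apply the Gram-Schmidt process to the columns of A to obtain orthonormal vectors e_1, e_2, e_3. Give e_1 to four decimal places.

e_1 = (-0.2294, -0.6882, -0.6882)

e_1 = w_1/‖w_1‖ = (-1, -3, -3)/4.3589 = (-0.2294, -0.6882, -0.6882).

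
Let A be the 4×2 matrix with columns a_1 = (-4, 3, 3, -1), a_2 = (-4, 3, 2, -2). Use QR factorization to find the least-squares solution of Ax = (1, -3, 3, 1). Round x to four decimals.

x = (2.0000, -2.2727)

e_1 = a_1/‖a_1‖ = (-4, 3, 3, -1)/5.9161 = (-0.6761, 0.5071, 0.5071, -0.1690).
r_{12} = e_1·a_2 = 5.5780.
u_2 = a_2 − 5.5780·e_1 = (-0.2286, 0.1714, -0.8286, -1.0571).
‖u_2‖ = 1.3732, so e_2 = (-0.1665, 0.1248, -0.6034, -0.7698).
Qᵀb = (-0.8452, -3.1209).
Back-substitute: x_2 = -3.1209/1.3732 = -2.2727.
x_1 = (-0.8452 − 5.5780·(-2.2727))/5.9161 = 2.0000.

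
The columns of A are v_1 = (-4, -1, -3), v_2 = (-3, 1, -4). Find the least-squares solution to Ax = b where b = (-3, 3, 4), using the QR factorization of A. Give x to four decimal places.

x = (0.0952, -0.2381)

v_1 = (-4, -1, -3); ‖v_1‖ = 5.0990, so e_1 = (-0.7845, -0.1961, -0.5883).
e_1·v_2 = (-0.7845)·(-3) + (-0.1961)·1 + (-0.5883)·(-4) = 4.5107.
u_2 = v_2 − 4.5107·e_1 = (0.5385, 1.8846, -1.3462).
‖u_2‖ = 2.3778, so e_2 = (0.2265, 0.7926, -0.5661).
Qᵀb = (-0.5883, -0.5661).
Back-substitute: x_2 = -0.5661/2.3778 = -0.2381.
x_1 = (-0.5883 − 4.5107·(-0.2381))/5.0990 = 0.0952.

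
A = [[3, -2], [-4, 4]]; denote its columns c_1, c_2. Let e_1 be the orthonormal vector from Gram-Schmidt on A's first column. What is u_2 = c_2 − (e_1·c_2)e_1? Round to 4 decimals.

u_2 = (0.6400, 0.4800)

e_1 = c_1/‖c_1‖ = (3, -4)/5.0000 = (0.6000, -0.8000).
r_{12} = e_1·c_2 = -4.4000.
u_2 = c_2 + 4.4000·e_1 = (0.6400, 0.4800).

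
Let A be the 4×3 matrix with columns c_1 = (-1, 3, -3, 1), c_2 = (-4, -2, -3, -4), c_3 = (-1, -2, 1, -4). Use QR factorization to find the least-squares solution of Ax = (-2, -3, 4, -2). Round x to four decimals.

c_1 = (-1, 3, -3, 1); ‖c_1‖ = 4.4721, so e_1 = (-0.2236, 0.6708, -0.6708, 0.2236).
e_1·c_2 = (-0.2236)·(-4) + 0.6708·(-2) + (-0.6708)·(-3) + 0.2236·(-4) = 0.6708.
u_2 = c_2 − 0.6708·e_1 = (-3.8500, -2.4500, -2.5500, -4.1500).
‖u_2‖ = 6.6746, so e_2 = (-0.5768, -0.3671, -0.3820, -0.6218).
e_1·c_3 = (-0.2236)·(-1) + 0.6708·(-2) + (-0.6708)·1 + 0.2236·(-4) = -2.6833; e_2·c_3 = (-0.5768)·(-1) + (-0.3671)·(-2) + (-0.3820)·1 + (-0.6218)·(-4) = 3.4159.
u_3 = c_3 + 2.6833·e_1 − 3.4159·e_2 = (0.3704, 1.0539, 0.5051, -1.2761).
‖u_3‖ = 1.7696, so e_3 = (0.2093, 0.5956, 0.2854, -0.7211).
Qᵀb = (-4.6957, 1.9702, 0.3786).
Back-substitute: x_3 = 0.3786/1.7696 = 0.2140.
x_2 = (1.9702 − 3.4159·0.2140)/6.6746 = 0.1857.
x_1 = (-4.6957 − 0.6708·0.1857 + 2.6833·0.2140)/4.4721 = -0.9495.

x = (-0.9495, 0.1857, 0.2140)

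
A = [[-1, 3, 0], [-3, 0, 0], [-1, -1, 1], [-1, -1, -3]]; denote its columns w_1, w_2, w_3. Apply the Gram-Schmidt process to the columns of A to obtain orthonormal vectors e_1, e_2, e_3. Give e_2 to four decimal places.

e_2 = (0.8828, -0.0757, -0.3279, -0.3279)

w_1 = (-1, -3, -1, -1); ‖w_1‖ = 3.4641, so e_1 = (-0.2887, -0.8660, -0.2887, -0.2887).
e_1·w_2 = (-0.2887)·3 + (-0.8660)·0 + (-0.2887)·(-1) + (-0.2887)·(-1) = -0.2887.
u_2 = w_2 + 0.2887·e_1 = (2.9167, -0.2500, -1.0833, -1.0833).
‖u_2‖ = 3.3040, so e_2 = (0.8828, -0.0757, -0.3279, -0.3279).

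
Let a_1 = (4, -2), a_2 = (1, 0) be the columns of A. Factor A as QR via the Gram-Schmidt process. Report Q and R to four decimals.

e_1 = a_1/‖a_1‖ = (4, -2)/4.4721 = (0.8944, -0.4472).
r_{12} = e_1·a_2 = 0.8944.
u_2 = a_2 − 0.8944·e_1 = (0.2000, 0.4000).
‖u_2‖ = 0.4472, so e_2 = (0.4472, 0.8944).

Q = [[0.8944, 0.4472], [-0.4472, 0.8944]], R = [[4.4721, 0.8944], [0.0000, 0.4472]]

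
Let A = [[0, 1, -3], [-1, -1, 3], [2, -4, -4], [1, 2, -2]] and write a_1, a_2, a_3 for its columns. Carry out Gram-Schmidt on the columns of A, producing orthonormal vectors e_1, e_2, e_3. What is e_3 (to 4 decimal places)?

a_1 = (0, -1, 2, 1); ‖a_1‖ = 2.4495, so e_1 = (0.0000, -0.4082, 0.8165, 0.4082).
e_1·a_2 = 0.0000·1 + (-0.4082)·(-1) + 0.8165·(-4) + 0.4082·2 = -2.0412.
u_2 = a_2 + 2.0412·e_1 = (1.0000, -1.8333, -2.3333, 2.8333).
‖u_2‖ = 4.2230, so e_2 = (0.2368, -0.4341, -0.5525, 0.6709).
e_1·a_3 = 0.0000·(-3) + (-0.4082)·3 + 0.8165·(-4) + 0.4082·(-2) = -5.3072; e_2·a_3 = 0.2368·(-3) + (-0.4341)·3 + (-0.5525)·(-4) + 0.6709·(-2) = -1.1445.
u_3 = a_3 + 5.3072·e_1 + 1.1445·e_2 = (-2.7290, 0.3364, -0.2991, 0.9346).
‖u_3‖ = 2.9195, so e_3 = (-0.9347, 0.1152, -0.1024, 0.3201).

e_3 = (-0.9347, 0.1152, -0.1024, 0.3201)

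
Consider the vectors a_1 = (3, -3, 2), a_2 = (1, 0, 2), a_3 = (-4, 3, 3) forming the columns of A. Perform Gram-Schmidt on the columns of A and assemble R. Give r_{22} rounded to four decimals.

r_{22} = 1.6652

a_1 = (3, -3, 2); ‖a_1‖ = 4.6904, so e_1 = (0.6396, -0.6396, 0.4264).
e_1·a_2 = 0.6396·1 + (-0.6396)·0 + 0.4264·2 = 1.4924.
u_2 = a_2 − 1.4924·e_1 = (0.0455, 0.9545, 1.3636).
r_{22} = ‖u_2‖ = 1.6652.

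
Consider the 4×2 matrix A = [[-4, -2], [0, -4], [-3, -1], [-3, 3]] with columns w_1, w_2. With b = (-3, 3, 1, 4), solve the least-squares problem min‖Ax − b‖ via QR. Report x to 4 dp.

x = (-0.0984, 0.1732)

q_1 = w_1/‖w_1‖ = (-4, 0, -3, -3)/5.8310 = (-0.6860, 0.0000, -0.5145, -0.5145).
r_{12} = q_1·w_2 = 0.3430.
u_2 = w_2 − 0.3430·q_1 = (-1.7647, -4.0000, -0.8235, 3.1765).
‖u_2‖ = 5.4665, so q_2 = (-0.3228, -0.7317, -0.1507, 0.5811).
Qᵀb = (-0.5145, 0.9469).
Back-substitute: x_2 = 0.9469/5.4665 = 0.1732.
x_1 = (-0.5145 − 0.3430·0.1732)/5.8310 = -0.0984.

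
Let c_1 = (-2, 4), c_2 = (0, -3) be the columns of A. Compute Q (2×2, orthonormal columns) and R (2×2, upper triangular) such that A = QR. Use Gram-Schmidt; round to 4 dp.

c_1 = (-2, 4); ‖c_1‖ = 4.4721, so e_1 = (-0.4472, 0.8944).
e_1·c_2 = (-0.4472)·0 + 0.8944·(-3) = -2.6833.
u_2 = c_2 + 2.6833·e_1 = (-1.2000, -0.6000).
‖u_2‖ = 1.3416, so e_2 = (-0.8944, -0.4472).

Q = [[-0.4472, -0.8944], [0.8944, -0.4472]], R = [[4.4721, -2.6833], [0.0000, 1.3416]]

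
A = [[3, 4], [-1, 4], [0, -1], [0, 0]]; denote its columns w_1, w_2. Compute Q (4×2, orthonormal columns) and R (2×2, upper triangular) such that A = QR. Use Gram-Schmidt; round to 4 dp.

Q = [[0.9487, 0.3102], [-0.3162, 0.9307], [0.0000, -0.1939], [0.0000, 0.0000]], R = [[3.1623, 2.5298], [0.0000, 5.1575]]

w_1 = (3, -1, 0, 0); ‖w_1‖ = 3.1623, so q_1 = (0.9487, -0.3162, 0.0000, 0.0000).
q_1·w_2 = 0.9487·4 + (-0.3162)·4 + 0.0000·(-1) + 0.0000·0 = 2.5298.
u_2 = w_2 − 2.5298·q_1 = (1.6000, 4.8000, -1.0000, 0.0000).
‖u_2‖ = 5.1575, so q_2 = (0.3102, 0.9307, -0.1939, 0.0000).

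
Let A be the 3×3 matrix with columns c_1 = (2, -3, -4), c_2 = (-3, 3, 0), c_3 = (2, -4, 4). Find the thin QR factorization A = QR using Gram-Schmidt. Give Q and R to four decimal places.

Q = [[0.3714, -0.6142, -0.6963], [-0.5571, 0.4526, -0.6963], [-0.7428, -0.6465, 0.1741]], R = [[5.3852, -2.7854, 0.0000], [0.0000, 3.2002, -5.6246], [0.0000, 0.0000, 2.0889]]

e_1 = c_1/‖c_1‖ = (2, -3, -4)/5.3852 = (0.3714, -0.5571, -0.7428).
r_{12} = e_1·c_2 = -2.7854.
u_2 = c_2 + 2.7854·e_1 = (-1.9655, 1.4483, -2.0690).
‖u_2‖ = 3.2002, so e_2 = (-0.6142, 0.4526, -0.6465).
r_{13} = e_1·c_3 = 0.0000; r_{23} = e_2·c_3 = -5.6246.
u_3 = c_3 + 0.0000·e_1 + 5.6246·e_2 = (-1.4545, -1.4545, 0.3636).
‖u_3‖ = 2.0889, so e_3 = (-0.6963, -0.6963, 0.1741).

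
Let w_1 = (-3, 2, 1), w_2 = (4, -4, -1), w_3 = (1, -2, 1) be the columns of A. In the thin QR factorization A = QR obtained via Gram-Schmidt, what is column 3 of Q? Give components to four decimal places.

q_3 = (0.4364, 0.2182, 0.8729)

q_1 = w_1/‖w_1‖ = (-3, 2, 1)/3.7417 = (-0.8018, 0.5345, 0.2673).
r_{12} = q_1·w_2 = -5.6125.
u_2 = w_2 + 5.6125·q_1 = (-0.5000, -1.0000, 0.5000).
‖u_2‖ = 1.2247, so q_2 = (-0.4082, -0.8165, 0.4082).
r_{13} = q_1·w_3 = -1.6036; r_{23} = q_2·w_3 = 1.6330.
u_3 = w_3 + 1.6036·q_1 − 1.6330·q_2 = (0.3810, 0.1905, 0.7619).
‖u_3‖ = 0.8729, so q_3 = (0.4364, 0.2182, 0.8729).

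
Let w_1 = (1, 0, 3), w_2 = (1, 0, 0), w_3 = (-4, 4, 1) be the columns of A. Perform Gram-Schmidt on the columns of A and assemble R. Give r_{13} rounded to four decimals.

q_1 = w_1/‖w_1‖ = (1, 0, 3)/3.1623 = (0.3162, 0.0000, 0.9487).
r_{13} = q_1·w_3 = -0.3162.

r_{13} = -0.3162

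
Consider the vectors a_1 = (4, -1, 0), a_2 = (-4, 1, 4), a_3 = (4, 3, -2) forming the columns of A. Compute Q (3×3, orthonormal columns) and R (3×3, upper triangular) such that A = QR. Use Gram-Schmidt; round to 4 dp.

Q = [[0.9701, 0.0000, 0.2425], [-0.2425, 0.0000, 0.9701], [0.0000, 1.0000, 0.0000]], R = [[4.1231, -4.1231, 3.1530], [0.0000, 4.0000, -2.0000], [0.0000, 0.0000, 3.8806]]

e_1 = a_1/‖a_1‖ = (4, -1, 0)/4.1231 = (0.9701, -0.2425, 0.0000).
r_{12} = e_1·a_2 = -4.1231.
u_2 = a_2 + 4.1231·e_1 = (0.0000, 0.0000, 4.0000).
‖u_2‖ = 4.0000, so e_2 = (0.0000, 0.0000, 1.0000).
r_{13} = e_1·a_3 = 3.1530; r_{23} = e_2·a_3 = -2.0000.
u_3 = a_3 − 3.1530·e_1 + 2.0000·e_2 = (0.9412, 3.7647, 0.0000).
‖u_3‖ = 3.8806, so e_3 = (0.2425, 0.9701, 0.0000).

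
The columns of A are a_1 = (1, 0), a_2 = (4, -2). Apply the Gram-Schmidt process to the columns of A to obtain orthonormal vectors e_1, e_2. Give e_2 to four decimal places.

e_2 = (0.0000, -1.0000)

e_1 = a_1/‖a_1‖ = (1, 0)/1.0000 = (1.0000, 0.0000).
r_{12} = e_1·a_2 = 4.0000.
u_2 = a_2 − 4.0000·e_1 = (0.0000, -2.0000).
‖u_2‖ = 2.0000, so e_2 = (0.0000, -1.0000).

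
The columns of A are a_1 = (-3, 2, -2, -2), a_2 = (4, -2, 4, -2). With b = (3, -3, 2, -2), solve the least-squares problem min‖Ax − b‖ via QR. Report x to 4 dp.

x = (0.0000, 0.7500)

q_1 = a_1/‖a_1‖ = (-3, 2, -2, -2)/4.5826 = (-0.6547, 0.4364, -0.4364, -0.4364).
r_{12} = q_1·a_2 = -4.3644.
u_2 = a_2 + 4.3644·q_1 = (1.1429, -0.0952, 2.0952, -3.9048).
‖u_2‖ = 4.5774, so q_2 = (0.2497, -0.0208, 0.4577, -0.8531).
Qᵀb = (-3.2733, 3.4330).
Back-substitute: x_2 = 3.4330/4.5774 = 0.7500.
x_1 = (-3.2733 + 4.3644·0.7500)/4.5826 = 0.0000.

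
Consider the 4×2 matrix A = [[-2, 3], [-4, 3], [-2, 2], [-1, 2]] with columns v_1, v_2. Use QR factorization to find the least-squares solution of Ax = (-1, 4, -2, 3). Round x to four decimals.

x = (-1.0000, -0.5000)

v_1 = (-2, -4, -2, -1); ‖v_1‖ = 5.0000, so e_1 = (-0.4000, -0.8000, -0.4000, -0.2000).
e_1·v_2 = (-0.4000)·3 + (-0.8000)·3 + (-0.4000)·2 + (-0.2000)·2 = -4.8000.
u_2 = v_2 + 4.8000·e_1 = (1.0800, -0.8400, 0.0800, 1.0400).
‖u_2‖ = 1.7205, so e_2 = (0.6277, -0.4882, 0.0465, 0.6045).
Qᵀb = (-2.6000, -0.8602).
Back-substitute: x_2 = -0.8602/1.7205 = -0.5000.
x_1 = (-2.6000 + 4.8000·(-0.5000))/5.0000 = -1.0000.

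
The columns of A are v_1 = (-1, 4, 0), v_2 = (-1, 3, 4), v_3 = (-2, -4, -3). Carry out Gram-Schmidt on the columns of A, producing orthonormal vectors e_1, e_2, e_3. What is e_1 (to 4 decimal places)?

v_1 = (-1, 4, 0); ‖v_1‖ = 4.1231, so e_1 = (-0.2425, 0.9701, 0.0000).

e_1 = (-0.2425, 0.9701, 0.0000)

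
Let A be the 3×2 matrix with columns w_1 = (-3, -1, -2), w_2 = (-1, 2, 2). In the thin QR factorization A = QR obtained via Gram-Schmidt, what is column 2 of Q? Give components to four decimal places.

q_1 = w_1/‖w_1‖ = (-3, -1, -2)/3.7417 = (-0.8018, -0.2673, -0.5345).
r_{12} = q_1·w_2 = -0.8018.
u_2 = w_2 + 0.8018·q_1 = (-1.6429, 1.7857, 1.5714).
‖u_2‖ = 2.8909, so q_2 = (-0.5683, 0.6177, 0.5436).

q_2 = (-0.5683, 0.6177, 0.5436)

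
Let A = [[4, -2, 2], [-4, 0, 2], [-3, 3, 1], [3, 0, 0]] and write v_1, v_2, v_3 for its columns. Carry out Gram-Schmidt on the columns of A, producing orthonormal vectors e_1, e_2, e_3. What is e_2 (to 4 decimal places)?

e_1 = v_1/‖v_1‖ = (4, -4, -3, 3)/7.0711 = (0.5657, -0.5657, -0.4243, 0.4243).
r_{12} = e_1·v_2 = -2.4042.
u_2 = v_2 + 2.4042·e_1 = (-0.6400, -1.3600, 1.9800, 1.0200).
‖u_2‖ = 2.6870, so e_2 = (-0.2382, -0.5061, 0.7369, 0.3796).

e_2 = (-0.2382, -0.5061, 0.7369, 0.3796)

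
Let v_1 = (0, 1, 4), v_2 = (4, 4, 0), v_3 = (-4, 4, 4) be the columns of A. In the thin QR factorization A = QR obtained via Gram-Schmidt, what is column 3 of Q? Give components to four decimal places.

e_3 = (-0.6963, 0.6963, -0.1741)

v_1 = (0, 1, 4); ‖v_1‖ = 4.1231, so e_1 = (0.0000, 0.2425, 0.9701).
e_1·v_2 = 0.0000·4 + 0.2425·4 + 0.9701·0 = 0.9701.
u_2 = v_2 − 0.9701·e_1 = (4.0000, 3.7647, -0.9412).
‖u_2‖ = 5.5730, so e_2 = (0.7177, 0.6755, -0.1689).
e_1·v_3 = 0.0000·(-4) + 0.2425·4 + 0.9701·4 = 4.8507; e_2·v_3 = 0.7177·(-4) + 0.6755·4 + (-0.1689)·4 = -0.8444.
u_3 = v_3 − 4.8507·e_1 + 0.8444·e_2 = (-3.3939, 3.3939, -0.8485).
‖u_3‖ = 4.8742, so e_3 = (-0.6963, 0.6963, -0.1741).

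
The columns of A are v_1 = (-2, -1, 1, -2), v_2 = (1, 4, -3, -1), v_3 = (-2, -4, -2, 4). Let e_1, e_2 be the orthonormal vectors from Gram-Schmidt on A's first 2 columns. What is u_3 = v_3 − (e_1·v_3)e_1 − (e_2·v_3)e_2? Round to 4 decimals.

u_3 = (-2.7149, -1.6018, -3.6109, 1.7104)

e_1 = v_1/‖v_1‖ = (-2, -1, 1, -2)/3.1623 = (-0.6325, -0.3162, 0.3162, -0.6325).
r_{12} = e_1·v_2 = -2.2136.
u_2 = v_2 + 2.2136·e_1 = (-0.4000, 3.3000, -2.3000, -2.4000).
‖u_2‖ = 4.7011, so e_2 = (-0.0851, 0.7020, -0.4893, -0.5105).
r_{13} = e_1·v_3 = -0.6325; r_{23} = e_2·v_3 = -3.7013.
u_3 = v_3 + 0.6325·e_1 + 3.7013·e_2 = (-2.7149, -1.6018, -3.6109, 1.7104).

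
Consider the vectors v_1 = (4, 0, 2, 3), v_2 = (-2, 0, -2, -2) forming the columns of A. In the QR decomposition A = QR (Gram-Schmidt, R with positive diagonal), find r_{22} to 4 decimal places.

r_{22} = 0.9097

v_1 = (4, 0, 2, 3); ‖v_1‖ = 5.3852, so e_1 = (0.7428, 0.0000, 0.3714, 0.5571).
e_1·v_2 = 0.7428·(-2) + 0.0000·0 + 0.3714·(-2) + 0.5571·(-2) = -3.3425.
u_2 = v_2 + 3.3425·e_1 = (0.4828, 0.0000, -0.7586, -0.1379).
r_{22} = ‖u_2‖ = 0.9097.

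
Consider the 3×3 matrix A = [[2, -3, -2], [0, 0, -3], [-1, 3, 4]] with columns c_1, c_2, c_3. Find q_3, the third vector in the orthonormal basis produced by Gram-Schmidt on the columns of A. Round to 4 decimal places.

c_1 = (2, 0, -1); ‖c_1‖ = 2.2361, so q_1 = (0.8944, 0.0000, -0.4472).
q_1·c_2 = 0.8944·(-3) + 0.0000·0 + (-0.4472)·3 = -4.0249.
u_2 = c_2 + 4.0249·q_1 = (0.6000, 0.0000, 1.2000).
‖u_2‖ = 1.3416, so q_2 = (0.4472, 0.0000, 0.8944).
q_1·c_3 = 0.8944·(-2) + 0.0000·(-3) + (-0.4472)·4 = -3.5777; q_2·c_3 = 0.4472·(-2) + 0.0000·(-3) + 0.8944·4 = 2.6833.
u_3 = c_3 + 3.5777·q_1 − 2.6833·q_2 = (0.0000, -3.0000, 0.0000).
‖u_3‖ = 3.0000, so q_3 = (0.0000, -1.0000, 0.0000).

q_3 = (0.0000, -1.0000, 0.0000)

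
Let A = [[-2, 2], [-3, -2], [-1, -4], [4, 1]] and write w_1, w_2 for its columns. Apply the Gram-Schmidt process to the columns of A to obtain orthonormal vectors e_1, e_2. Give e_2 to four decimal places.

e_1 = w_1/‖w_1‖ = (-2, -3, -1, 4)/5.4772 = (-0.3651, -0.5477, -0.1826, 0.7303).
r_{12} = e_1·w_2 = 1.8257.
u_2 = w_2 − 1.8257·e_1 = (2.6667, -1.0000, -3.6667, -0.3333).
‖u_2‖ = 4.6547, so e_2 = (0.5729, -0.2148, -0.7877, -0.0716).

e_2 = (0.5729, -0.2148, -0.7877, -0.0716)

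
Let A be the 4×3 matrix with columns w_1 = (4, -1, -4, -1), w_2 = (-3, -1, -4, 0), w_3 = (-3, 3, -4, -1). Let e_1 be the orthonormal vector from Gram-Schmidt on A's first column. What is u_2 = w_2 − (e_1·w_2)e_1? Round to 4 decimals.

u_2 = (-3.5882, -0.8529, -3.4118, 0.1471)

e_1 = w_1/‖w_1‖ = (4, -1, -4, -1)/5.8310 = (0.6860, -0.1715, -0.6860, -0.1715).
r_{12} = e_1·w_2 = 0.8575.
u_2 = w_2 − 0.8575·e_1 = (-3.5882, -0.8529, -3.4118, 0.1471).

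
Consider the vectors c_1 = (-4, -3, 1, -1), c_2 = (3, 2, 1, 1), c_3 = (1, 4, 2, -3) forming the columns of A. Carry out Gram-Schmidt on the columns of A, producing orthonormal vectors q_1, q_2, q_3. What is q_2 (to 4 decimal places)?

c_1 = (-4, -3, 1, -1); ‖c_1‖ = 5.1962, so q_1 = (-0.7698, -0.5774, 0.1925, -0.1925).
q_1·c_2 = (-0.7698)·3 + (-0.5774)·2 + 0.1925·1 + (-0.1925)·1 = -3.4641.
u_2 = c_2 + 3.4641·q_1 = (0.3333, 0.0000, 1.6667, 0.3333).
‖u_2‖ = 1.7321, so q_2 = (0.1925, 0.0000, 0.9623, 0.1925).

q_2 = (0.1925, 0.0000, 0.9623, 0.1925)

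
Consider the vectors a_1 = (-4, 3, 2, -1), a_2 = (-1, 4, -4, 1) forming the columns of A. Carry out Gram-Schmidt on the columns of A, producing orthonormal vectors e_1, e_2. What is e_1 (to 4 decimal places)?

e_1 = (-0.7303, 0.5477, 0.3651, -0.1826)

e_1 = a_1/‖a_1‖ = (-4, 3, 2, -1)/5.4772 = (-0.7303, 0.5477, 0.3651, -0.1826).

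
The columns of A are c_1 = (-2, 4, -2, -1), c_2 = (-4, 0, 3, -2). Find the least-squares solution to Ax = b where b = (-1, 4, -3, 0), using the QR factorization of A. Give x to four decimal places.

c_1 = (-2, 4, -2, -1); ‖c_1‖ = 5.0000, so q_1 = (-0.4000, 0.8000, -0.4000, -0.2000).
q_1·c_2 = (-0.4000)·(-4) + 0.8000·0 + (-0.4000)·3 + (-0.2000)·(-2) = 0.8000.
u_2 = c_2 − 0.8000·q_1 = (-3.6800, -0.6400, 3.3200, -1.8400).
‖u_2‖ = 5.3254, so q_2 = (-0.6910, -0.1202, 0.6234, -0.3455).
Qᵀb = (4.8000, -1.6600).
Back-substitute: x_2 = -1.6600/5.3254 = -0.3117.
x_1 = (4.8000 − 0.8000·(-0.3117))/5.0000 = 1.0099.

x = (1.0099, -0.3117)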